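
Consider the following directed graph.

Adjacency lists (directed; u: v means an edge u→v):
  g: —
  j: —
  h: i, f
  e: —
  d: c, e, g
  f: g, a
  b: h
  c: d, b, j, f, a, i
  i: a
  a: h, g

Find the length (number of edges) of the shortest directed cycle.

2

For each vertex v, BFS finds the shortest path from v back to v.
The shortest such closed walk is c → d → c, length 2.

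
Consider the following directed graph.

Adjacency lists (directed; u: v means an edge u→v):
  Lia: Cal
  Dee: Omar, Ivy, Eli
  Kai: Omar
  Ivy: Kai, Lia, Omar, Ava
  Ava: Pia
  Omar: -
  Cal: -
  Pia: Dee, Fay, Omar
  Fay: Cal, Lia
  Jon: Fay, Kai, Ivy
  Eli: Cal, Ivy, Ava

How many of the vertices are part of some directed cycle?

5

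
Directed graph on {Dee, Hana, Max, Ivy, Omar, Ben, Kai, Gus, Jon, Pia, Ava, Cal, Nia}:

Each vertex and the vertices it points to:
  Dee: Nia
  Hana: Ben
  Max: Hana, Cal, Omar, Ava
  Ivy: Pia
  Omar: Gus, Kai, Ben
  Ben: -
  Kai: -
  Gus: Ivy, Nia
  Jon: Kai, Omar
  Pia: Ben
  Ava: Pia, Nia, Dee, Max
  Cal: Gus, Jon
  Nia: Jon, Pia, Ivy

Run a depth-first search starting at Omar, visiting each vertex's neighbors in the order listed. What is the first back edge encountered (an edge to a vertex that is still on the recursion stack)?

DFS from Omar (visiting each vertex's neighbors in the order listed); mark gray on enter, black on exit:
Omar gray
  Gus gray
    Ivy gray
      Pia gray
        Ben gray
        Ben black
      Pia black
    Ivy black
    Nia gray
      Jon gray
        Kai gray
        Kai black
        Jon→Omar: Omar is gray → back edge
First back edge: Jon → Omar.

Jon->Omar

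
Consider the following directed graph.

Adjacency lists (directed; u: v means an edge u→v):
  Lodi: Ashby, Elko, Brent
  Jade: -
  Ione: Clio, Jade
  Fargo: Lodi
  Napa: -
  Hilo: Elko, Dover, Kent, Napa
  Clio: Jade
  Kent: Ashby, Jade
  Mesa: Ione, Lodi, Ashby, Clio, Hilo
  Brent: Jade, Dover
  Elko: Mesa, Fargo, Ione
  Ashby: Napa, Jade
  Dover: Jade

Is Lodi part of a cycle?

Lodi is on a cycle iff Lodi can reach itself via ≥1 edge.
Lodi → Elko → Mesa → Lodi — yes.

Yes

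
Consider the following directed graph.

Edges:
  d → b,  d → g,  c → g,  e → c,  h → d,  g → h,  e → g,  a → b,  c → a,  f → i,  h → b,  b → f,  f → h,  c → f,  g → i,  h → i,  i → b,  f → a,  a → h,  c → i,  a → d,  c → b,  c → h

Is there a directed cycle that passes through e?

e lies on a cycle iff there is a path from e back to itself.
Exploring from e, it never reaches itself; equivalently, its strongly connected component is a singleton.

No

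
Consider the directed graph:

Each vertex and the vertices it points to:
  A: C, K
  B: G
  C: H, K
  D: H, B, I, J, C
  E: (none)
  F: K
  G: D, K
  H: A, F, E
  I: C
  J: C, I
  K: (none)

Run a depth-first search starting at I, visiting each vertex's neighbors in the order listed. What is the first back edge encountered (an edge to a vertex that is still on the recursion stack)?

DFS from I (visiting each vertex's neighbors in the order listed); mark gray on enter, black on exit:
I gray
  C gray
    H gray
      A gray
        A→C: C is gray → back edge
First back edge: A → C.

A->C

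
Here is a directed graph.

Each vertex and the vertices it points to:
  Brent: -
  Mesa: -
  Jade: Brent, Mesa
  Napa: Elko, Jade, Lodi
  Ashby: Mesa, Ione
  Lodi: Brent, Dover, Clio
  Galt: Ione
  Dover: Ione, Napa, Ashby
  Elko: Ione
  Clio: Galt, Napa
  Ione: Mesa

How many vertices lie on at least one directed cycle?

4

A vertex is on a directed cycle iff it belongs to a strongly connected component of size ≥ 2 (or has a self-loop).
The vertices on cycles are {Clio, Lodi, Napa, Dover} — 4 in total.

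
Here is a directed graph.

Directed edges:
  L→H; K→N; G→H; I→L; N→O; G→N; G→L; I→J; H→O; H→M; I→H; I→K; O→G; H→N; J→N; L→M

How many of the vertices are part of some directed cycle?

5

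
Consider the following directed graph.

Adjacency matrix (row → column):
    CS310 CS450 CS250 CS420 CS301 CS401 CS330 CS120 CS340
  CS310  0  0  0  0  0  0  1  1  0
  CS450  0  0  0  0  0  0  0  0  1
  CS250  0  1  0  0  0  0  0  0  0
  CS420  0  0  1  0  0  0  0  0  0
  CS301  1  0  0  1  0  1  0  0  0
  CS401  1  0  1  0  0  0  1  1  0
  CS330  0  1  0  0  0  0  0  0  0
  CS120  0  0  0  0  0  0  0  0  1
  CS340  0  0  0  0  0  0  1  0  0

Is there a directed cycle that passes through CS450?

Yes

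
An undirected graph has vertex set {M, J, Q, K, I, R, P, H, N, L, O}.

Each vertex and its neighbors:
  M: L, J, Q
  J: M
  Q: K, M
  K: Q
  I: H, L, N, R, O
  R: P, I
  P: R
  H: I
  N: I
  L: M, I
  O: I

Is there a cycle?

DFS, tracking each vertex's parent; an edge to a visited non-parent vertex closes a cycle.
Start from O:
visit O (parent –)
  visit I (parent O)
    visit H (parent I)
      H–I: parent, skip
    visit L (parent I)
      visit M (parent L)
        M–L: parent, skip
        visit J (parent M)
          J–M: parent, skip
        visit Q (parent M)
          visit K (parent Q)
            K–Q: parent, skip
          Q–M: parent, skip
      L–I: parent, skip
    visit N (parent I)
      N–I: parent, skip
    visit R (parent I)
      visit P (parent R)
        P–R: parent, skip
      R–I: parent, skip
    I–O: parent, skip
No non-parent visited neighbor found — the graph is a forest.

No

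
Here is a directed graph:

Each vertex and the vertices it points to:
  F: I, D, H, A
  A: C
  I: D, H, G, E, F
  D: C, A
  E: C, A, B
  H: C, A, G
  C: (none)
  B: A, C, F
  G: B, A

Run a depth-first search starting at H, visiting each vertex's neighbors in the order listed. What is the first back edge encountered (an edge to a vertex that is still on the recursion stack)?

I->H

DFS from H (visiting each vertex's neighbors in the order listed); mark gray on enter, black on exit:
H gray
  C gray
  C black
  A gray
    A→C: C black — skip
  A black
  G gray
    B gray
      B→A: A black — skip
      B→C: C black — skip
      F gray
        I gray
          D gray
            D→C: C black — skip
            D→A: A black — skip
          D black
          I→H: H is gray → back edge
First back edge: I → H.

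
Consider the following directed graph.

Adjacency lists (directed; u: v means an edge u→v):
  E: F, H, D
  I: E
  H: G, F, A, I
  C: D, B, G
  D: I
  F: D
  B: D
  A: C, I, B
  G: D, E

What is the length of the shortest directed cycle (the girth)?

3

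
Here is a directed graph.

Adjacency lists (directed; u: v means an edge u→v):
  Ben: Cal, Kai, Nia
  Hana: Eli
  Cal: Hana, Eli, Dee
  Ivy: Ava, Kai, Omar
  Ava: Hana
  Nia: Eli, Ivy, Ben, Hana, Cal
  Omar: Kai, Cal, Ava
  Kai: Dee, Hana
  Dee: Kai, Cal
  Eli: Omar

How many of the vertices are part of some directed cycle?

A vertex is on a directed cycle iff it belongs to a strongly connected component of size ≥ 2 (or has a self-loop).
The vertices on cycles are {Ava, Ben, Cal, Dee, Eli, Kai, Nia, Hana, Omar} — 9 in total.

9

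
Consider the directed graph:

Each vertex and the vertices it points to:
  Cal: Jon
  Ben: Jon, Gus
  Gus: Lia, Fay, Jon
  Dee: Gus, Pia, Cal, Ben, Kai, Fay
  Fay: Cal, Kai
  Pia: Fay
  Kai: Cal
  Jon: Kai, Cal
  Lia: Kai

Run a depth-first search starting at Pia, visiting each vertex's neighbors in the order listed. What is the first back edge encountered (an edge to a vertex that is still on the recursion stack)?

Kai→Cal

DFS from Pia (visiting each vertex's neighbors in the order listed); mark gray on enter, black on exit:
Pia gray
  Fay gray
    Cal gray
      Jon gray
        Kai gray
          Kai→Cal: Cal is gray → back edge
First back edge: Kai → Cal.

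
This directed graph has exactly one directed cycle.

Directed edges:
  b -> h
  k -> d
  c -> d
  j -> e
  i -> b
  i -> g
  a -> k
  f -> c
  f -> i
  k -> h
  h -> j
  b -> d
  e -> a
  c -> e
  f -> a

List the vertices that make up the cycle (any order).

a, e, h, j, k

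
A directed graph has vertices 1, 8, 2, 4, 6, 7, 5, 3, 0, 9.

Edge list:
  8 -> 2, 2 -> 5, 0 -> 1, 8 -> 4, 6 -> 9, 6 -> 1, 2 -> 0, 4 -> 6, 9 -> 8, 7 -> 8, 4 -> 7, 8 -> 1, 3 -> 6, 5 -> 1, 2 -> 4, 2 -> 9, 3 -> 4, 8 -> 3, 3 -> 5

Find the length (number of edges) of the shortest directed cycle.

3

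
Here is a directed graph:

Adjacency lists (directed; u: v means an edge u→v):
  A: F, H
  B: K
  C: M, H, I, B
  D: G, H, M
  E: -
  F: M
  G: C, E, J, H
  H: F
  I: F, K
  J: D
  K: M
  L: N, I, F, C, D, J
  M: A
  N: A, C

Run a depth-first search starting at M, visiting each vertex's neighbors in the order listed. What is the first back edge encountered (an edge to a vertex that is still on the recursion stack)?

F->M

DFS from M (visiting each vertex's neighbors in the order listed); mark gray on enter, black on exit:
M gray
  A gray
    F gray
      F→M: M is gray → back edge
First back edge: F → M.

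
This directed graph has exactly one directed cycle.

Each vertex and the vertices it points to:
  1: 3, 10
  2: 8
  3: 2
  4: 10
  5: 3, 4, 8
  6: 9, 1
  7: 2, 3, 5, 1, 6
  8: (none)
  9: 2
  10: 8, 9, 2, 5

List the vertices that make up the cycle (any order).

DFS with gray/black marking from 10:
10 gray
  8 gray
  8 black
  9 gray
    2 gray
      2→8: 8 black — skip
    2 black
  9 black
  10→2: 2 black — skip
  5 gray
    3 gray
      3→2: 2 black — skip
    3 black
    4 gray
      4→10: 10 is gray → back edge
Back edge closes the cycle 10 → 5 → 4 → 10; its vertices are {4, 5, 10}.

4, 5, 10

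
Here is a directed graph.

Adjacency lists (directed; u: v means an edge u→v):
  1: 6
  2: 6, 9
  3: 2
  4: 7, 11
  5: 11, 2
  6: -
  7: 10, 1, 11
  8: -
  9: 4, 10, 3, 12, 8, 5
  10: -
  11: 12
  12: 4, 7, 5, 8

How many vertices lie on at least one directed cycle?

8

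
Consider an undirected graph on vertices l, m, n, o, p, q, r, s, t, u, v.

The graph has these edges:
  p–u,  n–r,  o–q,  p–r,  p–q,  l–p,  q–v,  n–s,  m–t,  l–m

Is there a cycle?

No

DFS, tracking each vertex's parent; an edge to a visited non-parent vertex closes a cycle.
Start from p:
visit p (parent –)
  visit l (parent p)
    l–p: parent, skip
    visit m (parent l)
      m–l: parent, skip
      visit t (parent m)
        t–m: parent, skip
  visit q (parent p)
    visit v (parent q)
      v–q: parent, skip
    q–p: parent, skip
    visit o (parent q)
      o–q: parent, skip
  visit u (parent p)
    u–p: parent, skip
  visit r (parent p)
    r–p: parent, skip
    visit n (parent r)
      visit s (parent n)
        s–n: parent, skip
      n–r: parent, skip
No non-parent visited neighbor found — the graph is a forest.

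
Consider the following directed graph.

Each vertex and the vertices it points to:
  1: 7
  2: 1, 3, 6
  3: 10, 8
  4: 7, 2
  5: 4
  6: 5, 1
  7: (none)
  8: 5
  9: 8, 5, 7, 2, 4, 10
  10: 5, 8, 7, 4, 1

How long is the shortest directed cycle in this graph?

For each vertex v, BFS finds the shortest path from v back to v.
The shortest such closed walk is 2 → 3 → 10 → 4 → 2, length 4.

4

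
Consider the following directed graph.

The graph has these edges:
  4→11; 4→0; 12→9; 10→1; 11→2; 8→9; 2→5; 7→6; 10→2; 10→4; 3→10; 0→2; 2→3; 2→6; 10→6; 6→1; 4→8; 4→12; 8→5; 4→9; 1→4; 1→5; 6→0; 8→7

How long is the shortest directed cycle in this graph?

For each vertex v, BFS finds the shortest path from v back to v.
The shortest such closed walk is 10 → 2 → 3 → 10, length 3.

3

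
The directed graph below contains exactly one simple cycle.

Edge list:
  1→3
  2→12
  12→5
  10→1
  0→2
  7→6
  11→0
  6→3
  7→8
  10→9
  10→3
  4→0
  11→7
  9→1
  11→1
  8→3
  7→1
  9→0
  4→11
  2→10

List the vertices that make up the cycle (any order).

0, 2, 9, 10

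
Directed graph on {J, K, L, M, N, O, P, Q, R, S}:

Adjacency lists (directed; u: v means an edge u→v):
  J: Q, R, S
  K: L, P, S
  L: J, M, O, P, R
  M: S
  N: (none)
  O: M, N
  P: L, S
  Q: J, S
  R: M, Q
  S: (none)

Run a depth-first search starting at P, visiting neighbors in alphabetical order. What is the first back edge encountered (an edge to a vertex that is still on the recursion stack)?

DFS from P (visiting neighbors in alphabetical order); mark gray on enter, black on exit:
P gray
  L gray
    J gray
      Q gray
        Q→J: J is gray → back edge
First back edge: Q → J.

Q→J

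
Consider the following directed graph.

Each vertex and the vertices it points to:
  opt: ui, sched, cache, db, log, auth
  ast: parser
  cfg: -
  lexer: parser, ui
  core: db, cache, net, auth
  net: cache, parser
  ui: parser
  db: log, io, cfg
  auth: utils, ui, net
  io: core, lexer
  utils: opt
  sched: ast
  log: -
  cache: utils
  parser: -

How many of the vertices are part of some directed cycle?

A vertex is on a directed cycle iff it belongs to a strongly connected component of size ≥ 2 (or has a self-loop).
The vertices on cycles are {db, io, net, opt, auth, core, cache, utils} — 8 in total.

8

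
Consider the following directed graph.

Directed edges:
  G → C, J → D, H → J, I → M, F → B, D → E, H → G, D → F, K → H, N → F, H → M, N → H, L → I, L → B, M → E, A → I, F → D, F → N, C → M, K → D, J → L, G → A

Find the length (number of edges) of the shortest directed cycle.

2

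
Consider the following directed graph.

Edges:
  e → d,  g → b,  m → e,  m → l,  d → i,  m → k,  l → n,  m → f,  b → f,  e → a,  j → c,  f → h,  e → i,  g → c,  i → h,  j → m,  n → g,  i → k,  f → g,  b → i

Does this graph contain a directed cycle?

Yes

DFS with white/gray/black marking, starting from j:
j gray
  c gray
  c black
  m gray
    k gray
    k black
    f gray
      h gray
      h black
      g gray
        g→c: c black — skip
        b gray
          i gray
            i→h: h black — skip
            i→k: k black — skip
          i black
          b→f: f is gray → back edge
Back edge found, so a cycle exists: f → g → b → f.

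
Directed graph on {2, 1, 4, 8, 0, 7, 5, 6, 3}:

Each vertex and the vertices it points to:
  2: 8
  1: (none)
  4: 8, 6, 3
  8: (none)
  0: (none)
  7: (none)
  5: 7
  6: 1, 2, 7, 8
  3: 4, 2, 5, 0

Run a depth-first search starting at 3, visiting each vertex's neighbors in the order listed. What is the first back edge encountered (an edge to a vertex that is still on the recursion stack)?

4->3

DFS from 3 (visiting each vertex's neighbors in the order listed); mark gray on enter, black on exit:
3 gray
  4 gray
    8 gray
    8 black
    6 gray
      1 gray
      1 black
      2 gray
        2→8: 8 black — skip
      2 black
      7 gray
      7 black
      6→8: 8 black — skip
    6 black
    4→3: 3 is gray → back edge
First back edge: 4 → 3.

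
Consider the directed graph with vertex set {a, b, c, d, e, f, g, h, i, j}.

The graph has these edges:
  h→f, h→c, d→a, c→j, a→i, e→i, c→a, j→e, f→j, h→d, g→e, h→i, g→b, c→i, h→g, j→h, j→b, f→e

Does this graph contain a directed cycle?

DFS with white/gray/black marking, starting from f:
f gray
  e gray
    i gray
    i black
  e black
  j gray
    j→e: e black — skip
    h gray
      d gray
        a gray
          a→i: i black — skip
        a black
      d black
      h→i: i black — skip
      h→f: f is gray → back edge
Back edge found, so a cycle exists: f → j → h → f.

Yes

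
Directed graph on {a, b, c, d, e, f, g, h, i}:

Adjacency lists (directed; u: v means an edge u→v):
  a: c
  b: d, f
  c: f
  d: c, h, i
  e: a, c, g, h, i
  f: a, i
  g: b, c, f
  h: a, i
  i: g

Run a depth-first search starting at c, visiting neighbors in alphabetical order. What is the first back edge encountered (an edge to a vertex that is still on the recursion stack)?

a→c

DFS from c (visiting neighbors in alphabetical order); mark gray on enter, black on exit:
c gray
  f gray
    a gray
      a→c: c is gray → back edge
First back edge: a → c.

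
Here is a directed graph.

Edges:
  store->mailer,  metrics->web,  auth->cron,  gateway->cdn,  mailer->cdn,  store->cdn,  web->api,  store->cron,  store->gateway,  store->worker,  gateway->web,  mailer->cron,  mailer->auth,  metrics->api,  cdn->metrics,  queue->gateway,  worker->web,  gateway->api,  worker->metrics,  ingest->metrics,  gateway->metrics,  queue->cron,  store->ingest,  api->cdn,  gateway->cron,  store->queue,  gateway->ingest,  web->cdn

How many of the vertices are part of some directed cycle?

4

A vertex is on a directed cycle iff it belongs to a strongly connected component of size ≥ 2 (or has a self-loop).
The vertices on cycles are {api, cdn, web, metrics} — 4 in total.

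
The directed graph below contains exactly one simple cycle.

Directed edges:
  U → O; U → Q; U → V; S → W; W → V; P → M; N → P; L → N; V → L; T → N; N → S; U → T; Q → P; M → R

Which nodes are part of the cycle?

L, N, S, V, W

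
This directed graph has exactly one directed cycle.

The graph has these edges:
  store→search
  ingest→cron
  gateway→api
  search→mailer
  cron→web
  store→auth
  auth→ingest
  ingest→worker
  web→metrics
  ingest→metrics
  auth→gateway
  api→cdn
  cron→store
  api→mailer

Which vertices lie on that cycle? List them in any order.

auth, cron, store, ingest

DFS with gray/black marking from auth:
auth gray
  gateway gray
    api gray
      cdn gray
      cdn black
      mailer gray
      mailer black
    api black
  gateway black
  ingest gray
    cron gray
      web gray
        metrics gray
        metrics black
      web black
      store gray
        store→auth: auth is gray → back edge
Back edge closes the cycle auth → ingest → cron → store → auth; its vertices are {auth, cron, store, ingest}.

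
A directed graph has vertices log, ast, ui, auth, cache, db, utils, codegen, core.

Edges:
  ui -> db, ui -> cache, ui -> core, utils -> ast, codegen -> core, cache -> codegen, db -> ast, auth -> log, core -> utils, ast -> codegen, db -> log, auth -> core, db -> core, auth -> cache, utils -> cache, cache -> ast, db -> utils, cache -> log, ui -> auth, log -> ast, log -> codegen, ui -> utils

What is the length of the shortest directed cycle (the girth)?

For each vertex v, BFS finds the shortest path from v back to v.
The shortest such closed walk is core → utils → ast → codegen → core, length 4.

4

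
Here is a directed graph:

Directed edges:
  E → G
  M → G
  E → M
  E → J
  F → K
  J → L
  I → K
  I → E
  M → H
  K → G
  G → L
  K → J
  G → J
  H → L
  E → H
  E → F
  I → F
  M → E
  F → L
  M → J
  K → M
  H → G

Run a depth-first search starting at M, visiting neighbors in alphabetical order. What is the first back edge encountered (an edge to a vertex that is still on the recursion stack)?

K->M

DFS from M (visiting neighbors in alphabetical order); mark gray on enter, black on exit:
M gray
  E gray
    F gray
      K gray
        G gray
          J gray
            L gray
            L black
          J black
          G→L: L black — skip
        G black
        K→J: J black — skip
        K→M: M is gray → back edge
First back edge: K → M.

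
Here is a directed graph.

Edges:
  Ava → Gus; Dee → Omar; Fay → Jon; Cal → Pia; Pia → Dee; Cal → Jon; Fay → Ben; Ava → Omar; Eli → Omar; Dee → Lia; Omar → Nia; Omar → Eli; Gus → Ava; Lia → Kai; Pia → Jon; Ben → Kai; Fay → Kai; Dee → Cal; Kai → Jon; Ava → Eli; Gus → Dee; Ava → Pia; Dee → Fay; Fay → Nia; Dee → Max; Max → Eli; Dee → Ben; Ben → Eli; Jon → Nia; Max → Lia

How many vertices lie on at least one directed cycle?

7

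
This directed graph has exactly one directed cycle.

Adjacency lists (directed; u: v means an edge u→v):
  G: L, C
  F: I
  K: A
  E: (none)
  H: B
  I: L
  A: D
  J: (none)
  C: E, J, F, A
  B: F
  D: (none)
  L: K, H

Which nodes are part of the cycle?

B, F, H, I, L

DFS with gray/black marking from L:
L gray
  K gray
    A gray
      D gray
      D black
    A black
  K black
  H gray
    B gray
      F gray
        I gray
          I→L: L is gray → back edge
Back edge closes the cycle L → H → B → F → I → L; its vertices are {B, F, H, I, L}.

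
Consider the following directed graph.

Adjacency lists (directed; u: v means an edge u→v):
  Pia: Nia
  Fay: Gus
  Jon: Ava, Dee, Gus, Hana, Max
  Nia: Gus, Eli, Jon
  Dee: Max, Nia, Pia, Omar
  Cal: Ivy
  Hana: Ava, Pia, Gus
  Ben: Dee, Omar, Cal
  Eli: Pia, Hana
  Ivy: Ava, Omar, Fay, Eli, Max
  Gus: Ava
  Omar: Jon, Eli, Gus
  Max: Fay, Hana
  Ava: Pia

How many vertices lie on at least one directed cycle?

11

A vertex is on a directed cycle iff it belongs to a strongly connected component of size ≥ 2 (or has a self-loop).
The vertices on cycles are {Ava, Dee, Eli, Fay, Gus, Jon, Max, Nia, Pia, Hana, Omar} — 11 in total.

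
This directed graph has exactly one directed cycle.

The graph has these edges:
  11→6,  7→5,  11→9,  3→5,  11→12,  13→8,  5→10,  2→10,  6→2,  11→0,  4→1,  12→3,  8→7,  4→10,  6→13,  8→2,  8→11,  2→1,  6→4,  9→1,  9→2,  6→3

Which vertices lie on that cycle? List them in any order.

6, 8, 11, 13

DFS with gray/black marking from 11:
11 gray
  9 gray
    1 gray
    1 black
    2 gray
      10 gray
      10 black
      2→1: 1 black — skip
    2 black
  9 black
  6 gray
    6→2: 2 black — skip
    3 gray
      5 gray
        5→10: 10 black — skip
      5 black
    3 black
    13 gray
      8 gray
        7 gray
          7→5: 5 black — skip
        7 black
        8→2: 2 black — skip
        8→11: 11 is gray → back edge
Back edge closes the cycle 11 → 6 → 13 → 8 → 11; its vertices are {6, 8, 11, 13}.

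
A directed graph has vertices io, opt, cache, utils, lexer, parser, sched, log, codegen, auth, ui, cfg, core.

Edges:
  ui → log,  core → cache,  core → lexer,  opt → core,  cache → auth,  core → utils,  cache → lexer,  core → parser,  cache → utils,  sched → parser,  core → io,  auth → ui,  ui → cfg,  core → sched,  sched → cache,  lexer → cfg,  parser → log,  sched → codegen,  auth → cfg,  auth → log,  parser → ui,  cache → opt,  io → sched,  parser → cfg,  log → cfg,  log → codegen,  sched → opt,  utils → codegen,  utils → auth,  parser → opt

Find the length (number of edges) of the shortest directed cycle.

3

For each vertex v, BFS finds the shortest path from v back to v.
The shortest such closed walk is core → cache → opt → core, length 3.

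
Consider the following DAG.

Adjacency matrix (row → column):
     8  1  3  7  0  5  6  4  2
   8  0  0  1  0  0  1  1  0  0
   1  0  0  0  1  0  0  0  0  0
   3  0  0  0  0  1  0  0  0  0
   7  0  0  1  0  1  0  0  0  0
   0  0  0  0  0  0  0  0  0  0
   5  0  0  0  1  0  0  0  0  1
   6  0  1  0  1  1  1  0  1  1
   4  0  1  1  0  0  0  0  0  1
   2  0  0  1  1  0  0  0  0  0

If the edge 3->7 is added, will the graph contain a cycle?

Yes

Adding 3→7 creates a cycle iff 7 can already reach 3.
Path from 7: 7 → 3.
So 7 → … → 3 → 7 is a cycle.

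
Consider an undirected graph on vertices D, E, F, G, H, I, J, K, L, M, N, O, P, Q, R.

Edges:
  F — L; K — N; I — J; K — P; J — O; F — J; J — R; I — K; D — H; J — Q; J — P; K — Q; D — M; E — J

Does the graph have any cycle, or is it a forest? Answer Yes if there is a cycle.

Yes

DFS, tracking each vertex's parent; an edge to a visited non-parent vertex closes a cycle.
Start from D:
visit D (parent –)
  visit H (parent D)
    H–D: parent, skip
  visit M (parent D)
    M–D: parent, skip
visit E (parent –)
  visit J (parent E)
    visit Q (parent J)
      Q–J: parent, skip
      visit K (parent Q)
        K–Q: parent, skip
        visit N (parent K)
          N–K: parent, skip
        visit I (parent K)
          I–K: parent, skip
          I–J: J visited and ≠ parent → cycle
Cycle: J – Q – K – I – J.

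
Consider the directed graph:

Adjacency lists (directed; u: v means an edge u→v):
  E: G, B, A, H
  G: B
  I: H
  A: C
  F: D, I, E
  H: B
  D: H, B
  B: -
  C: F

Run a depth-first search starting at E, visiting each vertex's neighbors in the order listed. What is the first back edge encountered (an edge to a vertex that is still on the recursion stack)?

F->E

DFS from E (visiting each vertex's neighbors in the order listed); mark gray on enter, black on exit:
E gray
  G gray
    B gray
    B black
  G black
  E→B: B black — skip
  A gray
    C gray
      F gray
        D gray
          H gray
            H→B: B black — skip
          H black
          D→B: B black — skip
        D black
        I gray
          I→H: H black — skip
        I black
        F→E: E is gray → back edge
First back edge: F → E.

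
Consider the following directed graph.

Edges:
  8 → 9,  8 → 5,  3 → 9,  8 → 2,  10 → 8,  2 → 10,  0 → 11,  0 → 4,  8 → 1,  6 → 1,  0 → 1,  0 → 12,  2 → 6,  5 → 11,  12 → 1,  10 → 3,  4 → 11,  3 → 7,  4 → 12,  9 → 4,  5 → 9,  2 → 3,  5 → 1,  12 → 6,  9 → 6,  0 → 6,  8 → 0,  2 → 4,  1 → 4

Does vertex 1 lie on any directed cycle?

Yes

1 is on a cycle iff 1 can reach itself via ≥1 edge.
1 → 4 → 12 → 1 — yes.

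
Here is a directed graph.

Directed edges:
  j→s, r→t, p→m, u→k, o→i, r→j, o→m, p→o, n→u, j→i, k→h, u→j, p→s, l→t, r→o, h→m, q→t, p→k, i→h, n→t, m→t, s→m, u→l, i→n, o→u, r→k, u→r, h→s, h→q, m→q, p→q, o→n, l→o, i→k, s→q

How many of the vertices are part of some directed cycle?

A vertex is on a directed cycle iff it belongs to a strongly connected component of size ≥ 2 (or has a self-loop).
The vertices on cycles are {i, j, l, n, o, r, u} — 7 in total.

7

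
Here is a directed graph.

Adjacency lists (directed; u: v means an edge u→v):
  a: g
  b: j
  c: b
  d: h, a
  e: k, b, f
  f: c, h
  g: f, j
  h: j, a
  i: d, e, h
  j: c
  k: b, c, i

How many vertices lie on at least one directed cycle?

10

A vertex is on a directed cycle iff it belongs to a strongly connected component of size ≥ 2 (or has a self-loop).
The vertices on cycles are {a, b, c, e, f, g, h, i, j, k} — 10 in total.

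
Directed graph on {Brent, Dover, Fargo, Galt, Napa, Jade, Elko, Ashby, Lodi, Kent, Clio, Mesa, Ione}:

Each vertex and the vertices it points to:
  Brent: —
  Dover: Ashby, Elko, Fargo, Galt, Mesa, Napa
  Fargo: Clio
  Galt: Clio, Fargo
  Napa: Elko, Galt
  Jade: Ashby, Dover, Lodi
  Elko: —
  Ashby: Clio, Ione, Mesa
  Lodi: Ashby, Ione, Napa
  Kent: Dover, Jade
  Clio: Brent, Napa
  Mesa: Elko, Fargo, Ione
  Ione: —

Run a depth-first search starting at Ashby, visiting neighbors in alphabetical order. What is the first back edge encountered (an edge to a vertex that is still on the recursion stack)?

Galt->Clio

DFS from Ashby (visiting neighbors in alphabetical order); mark gray on enter, black on exit:
Ashby gray
  Clio gray
    Brent gray
    Brent black
    Napa gray
      Elko gray
      Elko black
      Galt gray
        Galt→Clio: Clio is gray → back edge
First back edge: Galt → Clio.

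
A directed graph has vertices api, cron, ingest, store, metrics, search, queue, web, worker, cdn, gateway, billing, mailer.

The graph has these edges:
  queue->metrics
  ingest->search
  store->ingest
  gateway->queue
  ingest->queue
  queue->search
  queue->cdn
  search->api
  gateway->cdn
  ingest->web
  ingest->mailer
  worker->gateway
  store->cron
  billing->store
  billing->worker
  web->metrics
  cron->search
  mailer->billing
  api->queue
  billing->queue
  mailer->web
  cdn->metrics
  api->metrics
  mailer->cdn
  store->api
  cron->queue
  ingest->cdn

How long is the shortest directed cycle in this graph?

For each vertex v, BFS finds the shortest path from v back to v.
The shortest such closed walk is api → queue → search → api, length 3.

3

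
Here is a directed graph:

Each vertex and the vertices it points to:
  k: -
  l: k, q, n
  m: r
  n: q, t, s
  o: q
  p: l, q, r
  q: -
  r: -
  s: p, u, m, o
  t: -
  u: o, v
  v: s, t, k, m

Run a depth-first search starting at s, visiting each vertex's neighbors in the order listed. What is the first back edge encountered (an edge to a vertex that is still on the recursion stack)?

n→s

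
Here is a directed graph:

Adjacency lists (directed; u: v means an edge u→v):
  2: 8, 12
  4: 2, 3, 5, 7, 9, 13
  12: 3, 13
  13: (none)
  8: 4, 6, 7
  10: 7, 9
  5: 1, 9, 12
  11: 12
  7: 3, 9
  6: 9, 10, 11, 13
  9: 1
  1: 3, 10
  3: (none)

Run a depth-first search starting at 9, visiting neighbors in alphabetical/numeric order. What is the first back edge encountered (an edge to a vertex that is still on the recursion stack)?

7->9

DFS from 9 (visiting neighbors in alphabetical/numeric order); mark gray on enter, black on exit:
9 gray
  1 gray
    3 gray
    3 black
    10 gray
      7 gray
        7→3: 3 black — skip
        7→9: 9 is gray → back edge
First back edge: 7 → 9.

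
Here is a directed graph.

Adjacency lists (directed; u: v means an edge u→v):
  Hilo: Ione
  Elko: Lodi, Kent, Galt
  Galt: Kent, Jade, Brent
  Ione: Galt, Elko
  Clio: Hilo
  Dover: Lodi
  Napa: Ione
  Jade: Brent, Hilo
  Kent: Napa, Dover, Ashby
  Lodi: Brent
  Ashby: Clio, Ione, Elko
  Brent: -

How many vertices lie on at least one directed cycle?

9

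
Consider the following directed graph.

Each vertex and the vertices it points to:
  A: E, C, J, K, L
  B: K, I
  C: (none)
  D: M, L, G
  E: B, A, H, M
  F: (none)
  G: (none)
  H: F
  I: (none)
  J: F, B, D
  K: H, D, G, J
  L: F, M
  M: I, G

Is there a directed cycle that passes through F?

No

F lies on a cycle iff there is a path from F back to itself.
Exploring from F, it never reaches itself; equivalently, its strongly connected component is a singleton.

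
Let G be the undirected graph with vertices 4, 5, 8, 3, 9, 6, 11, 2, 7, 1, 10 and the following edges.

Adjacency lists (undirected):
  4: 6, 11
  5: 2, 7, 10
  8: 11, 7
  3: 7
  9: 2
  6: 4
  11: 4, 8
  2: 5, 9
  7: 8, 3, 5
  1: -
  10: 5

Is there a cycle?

No

DFS, tracking each vertex's parent; an edge to a visited non-parent vertex closes a cycle.
Start from 11:
visit 11 (parent –)
  visit 4 (parent 11)
    visit 6 (parent 4)
      6–4: parent, skip
    4–11: parent, skip
  visit 8 (parent 11)
    8–11: parent, skip
    visit 7 (parent 8)
      7–8: parent, skip
      visit 3 (parent 7)
        3–7: parent, skip
      visit 5 (parent 7)
        visit 2 (parent 5)
          2–5: parent, skip
          visit 9 (parent 2)
            9–2: parent, skip
        5–7: parent, skip
        visit 10 (parent 5)
          10–5: parent, skip
visit 1 (parent –)
No non-parent visited neighbor found — the graph is a forest.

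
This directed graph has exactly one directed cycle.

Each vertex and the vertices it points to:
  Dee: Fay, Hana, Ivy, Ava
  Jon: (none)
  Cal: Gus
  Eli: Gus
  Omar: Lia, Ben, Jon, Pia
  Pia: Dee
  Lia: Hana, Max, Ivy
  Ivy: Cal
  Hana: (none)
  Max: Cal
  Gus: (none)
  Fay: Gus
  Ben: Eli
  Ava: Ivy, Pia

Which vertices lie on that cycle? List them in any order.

DFS with gray/black marking from Pia:
Pia gray
  Dee gray
    Fay gray
      Gus gray
      Gus black
    Fay black
    Hana gray
    Hana black
    Ivy gray
      Cal gray
        Cal→Gus: Gus black — skip
      Cal black
    Ivy black
    Ava gray
      Ava→Ivy: Ivy black — skip
      Ava→Pia: Pia is gray → back edge
Back edge closes the cycle Pia → Dee → Ava → Pia; its vertices are {Ava, Dee, Pia}.

Ava, Dee, Pia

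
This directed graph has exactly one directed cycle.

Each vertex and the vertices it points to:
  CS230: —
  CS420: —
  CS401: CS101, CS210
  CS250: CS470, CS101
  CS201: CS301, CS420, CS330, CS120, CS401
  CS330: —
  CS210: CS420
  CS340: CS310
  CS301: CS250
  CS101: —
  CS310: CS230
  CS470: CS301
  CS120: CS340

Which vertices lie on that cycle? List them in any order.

DFS with gray/black marking from CS301:
CS301 gray
  CS250 gray
    CS470 gray
      CS470→CS301: CS301 is gray → back edge
Back edge closes the cycle CS301 → CS250 → CS470 → CS301; its vertices are {CS250, CS301, CS470}.

CS250, CS301, CS470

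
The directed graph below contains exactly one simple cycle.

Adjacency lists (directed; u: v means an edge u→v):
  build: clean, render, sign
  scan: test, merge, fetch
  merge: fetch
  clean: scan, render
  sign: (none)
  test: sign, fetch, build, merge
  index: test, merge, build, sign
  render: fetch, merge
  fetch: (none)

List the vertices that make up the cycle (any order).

DFS with gray/black marking from test:
test gray
  sign gray
  sign black
  fetch gray
  fetch black
  build gray
    clean gray
      scan gray
        scan→test: test is gray → back edge
Back edge closes the cycle test → build → clean → scan → test; its vertices are {scan, test, build, clean}.

scan, test, build, clean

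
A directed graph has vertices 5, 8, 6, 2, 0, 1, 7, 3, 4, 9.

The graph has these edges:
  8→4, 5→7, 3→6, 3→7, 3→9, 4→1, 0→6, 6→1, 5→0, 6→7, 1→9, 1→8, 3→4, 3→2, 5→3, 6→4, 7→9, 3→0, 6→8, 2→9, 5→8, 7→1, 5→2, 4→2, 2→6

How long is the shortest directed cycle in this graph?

3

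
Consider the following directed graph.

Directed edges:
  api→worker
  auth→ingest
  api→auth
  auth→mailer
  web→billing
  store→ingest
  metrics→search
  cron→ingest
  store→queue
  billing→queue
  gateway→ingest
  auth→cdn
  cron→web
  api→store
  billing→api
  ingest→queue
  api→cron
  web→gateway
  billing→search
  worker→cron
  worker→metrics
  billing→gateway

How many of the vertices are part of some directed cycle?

5

A vertex is on a directed cycle iff it belongs to a strongly connected component of size ≥ 2 (or has a self-loop).
The vertices on cycles are {api, web, cron, worker, billing} — 5 in total.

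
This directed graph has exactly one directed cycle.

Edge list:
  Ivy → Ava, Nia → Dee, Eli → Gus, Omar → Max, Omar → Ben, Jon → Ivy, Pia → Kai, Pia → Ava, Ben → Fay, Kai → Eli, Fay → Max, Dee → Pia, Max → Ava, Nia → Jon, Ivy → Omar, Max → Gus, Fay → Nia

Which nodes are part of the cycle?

Ben, Fay, Ivy, Jon, Nia, Omar

DFS with gray/black marking from Nia:
Nia gray
  Dee gray
    Pia gray
      Kai gray
        Eli gray
          Gus gray
          Gus black
        Eli black
      Kai black
      Ava gray
      Ava black
    Pia black
  Dee black
  Jon gray
    Ivy gray
      Omar gray
        Ben gray
          Fay gray
            Fay→Nia: Nia is gray → back edge
Back edge closes the cycle Nia → Jon → Ivy → Omar → Ben → Fay → Nia; its vertices are {Ben, Fay, Ivy, Jon, Nia, Omar}.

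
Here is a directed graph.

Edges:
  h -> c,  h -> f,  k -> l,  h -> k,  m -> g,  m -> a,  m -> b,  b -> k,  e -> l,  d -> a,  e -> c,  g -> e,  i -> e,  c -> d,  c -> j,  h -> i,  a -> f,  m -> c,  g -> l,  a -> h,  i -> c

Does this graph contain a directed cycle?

DFS with white/gray/black marking, starting from g:
g gray
  e gray
    c gray
      d gray
        a gray
          f gray
          f black
          h gray
            i gray
              i→e: e is gray → back edge
Back edge found, so a cycle exists: e → c → d → a → h → i → e.

Yes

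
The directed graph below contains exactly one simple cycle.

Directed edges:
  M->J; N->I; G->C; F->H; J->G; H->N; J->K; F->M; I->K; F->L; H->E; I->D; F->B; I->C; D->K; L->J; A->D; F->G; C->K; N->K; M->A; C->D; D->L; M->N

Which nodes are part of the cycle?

C, D, G, J, L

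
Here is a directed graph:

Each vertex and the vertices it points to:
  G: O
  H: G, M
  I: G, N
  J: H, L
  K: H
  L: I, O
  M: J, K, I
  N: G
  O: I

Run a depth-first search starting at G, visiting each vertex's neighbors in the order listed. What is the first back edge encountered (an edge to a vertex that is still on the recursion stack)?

I->G

DFS from G (visiting each vertex's neighbors in the order listed); mark gray on enter, black on exit:
G gray
  O gray
    I gray
      I→G: G is gray → back edge
First back edge: I → G.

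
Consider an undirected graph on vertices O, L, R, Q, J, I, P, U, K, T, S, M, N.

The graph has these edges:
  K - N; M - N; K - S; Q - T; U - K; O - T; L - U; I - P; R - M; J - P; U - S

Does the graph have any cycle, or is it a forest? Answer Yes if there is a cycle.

Yes

DFS, tracking each vertex's parent; an edge to a visited non-parent vertex closes a cycle.
Start from L:
visit L (parent –)
  visit U (parent L)
    visit K (parent U)
      K–U: parent, skip
      visit N (parent K)
        visit M (parent N)
          visit R (parent M)
            R–M: parent, skip
          M–N: parent, skip
        N–K: parent, skip
      visit S (parent K)
        S–U: U visited and ≠ parent → cycle
Cycle: U – K – S – U.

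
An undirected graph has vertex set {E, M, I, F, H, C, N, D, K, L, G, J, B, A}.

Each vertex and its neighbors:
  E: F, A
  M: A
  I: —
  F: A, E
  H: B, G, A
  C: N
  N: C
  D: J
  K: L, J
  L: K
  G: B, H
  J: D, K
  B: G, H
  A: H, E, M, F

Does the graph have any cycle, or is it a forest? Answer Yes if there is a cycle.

Yes

DFS, tracking each vertex's parent; an edge to a visited non-parent vertex closes a cycle.
Start from I:
visit I (parent –)
visit E (parent –)
  visit F (parent E)
    visit A (parent F)
      visit H (parent A)
        visit B (parent H)
          visit G (parent B)
            G–B: parent, skip
            G–H: H visited and ≠ parent → cycle
Cycle: H – B – G – H.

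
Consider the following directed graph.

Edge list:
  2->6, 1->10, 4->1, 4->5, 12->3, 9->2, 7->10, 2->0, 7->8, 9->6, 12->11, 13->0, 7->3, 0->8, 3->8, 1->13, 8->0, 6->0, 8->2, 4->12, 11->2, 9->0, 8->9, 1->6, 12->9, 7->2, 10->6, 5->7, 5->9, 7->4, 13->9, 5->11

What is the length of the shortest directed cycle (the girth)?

For each vertex v, BFS finds the shortest path from v back to v.
The shortest such closed walk is 8 → 0 → 8, length 2.

2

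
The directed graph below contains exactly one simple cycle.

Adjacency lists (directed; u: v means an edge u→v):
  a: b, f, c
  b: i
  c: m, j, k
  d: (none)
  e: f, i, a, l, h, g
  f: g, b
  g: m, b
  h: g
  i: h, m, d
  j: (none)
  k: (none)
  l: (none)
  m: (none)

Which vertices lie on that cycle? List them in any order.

b, g, h, i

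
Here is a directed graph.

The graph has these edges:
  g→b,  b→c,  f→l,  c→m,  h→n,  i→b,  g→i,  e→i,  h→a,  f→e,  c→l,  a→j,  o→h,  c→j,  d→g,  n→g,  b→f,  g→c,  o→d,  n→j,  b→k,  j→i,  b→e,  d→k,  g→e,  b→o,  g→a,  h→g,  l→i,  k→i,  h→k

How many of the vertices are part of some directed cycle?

A vertex is on a directed cycle iff it belongs to a strongly connected component of size ≥ 2 (or has a self-loop).
The vertices on cycles are {a, b, c, d, e, f, g, h, i, j, k, l, n, o} — 14 in total.

14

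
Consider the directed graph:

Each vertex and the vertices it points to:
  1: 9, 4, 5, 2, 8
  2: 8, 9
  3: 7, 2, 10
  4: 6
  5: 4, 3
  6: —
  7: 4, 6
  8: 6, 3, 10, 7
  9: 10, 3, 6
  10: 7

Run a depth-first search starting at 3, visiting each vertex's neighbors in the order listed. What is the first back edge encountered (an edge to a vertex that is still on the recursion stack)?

8→3

DFS from 3 (visiting each vertex's neighbors in the order listed); mark gray on enter, black on exit:
3 gray
  7 gray
    4 gray
      6 gray
      6 black
    4 black
    7→6: 6 black — skip
  7 black
  2 gray
    8 gray
      8→6: 6 black — skip
      8→3: 3 is gray → back edge
First back edge: 8 → 3.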